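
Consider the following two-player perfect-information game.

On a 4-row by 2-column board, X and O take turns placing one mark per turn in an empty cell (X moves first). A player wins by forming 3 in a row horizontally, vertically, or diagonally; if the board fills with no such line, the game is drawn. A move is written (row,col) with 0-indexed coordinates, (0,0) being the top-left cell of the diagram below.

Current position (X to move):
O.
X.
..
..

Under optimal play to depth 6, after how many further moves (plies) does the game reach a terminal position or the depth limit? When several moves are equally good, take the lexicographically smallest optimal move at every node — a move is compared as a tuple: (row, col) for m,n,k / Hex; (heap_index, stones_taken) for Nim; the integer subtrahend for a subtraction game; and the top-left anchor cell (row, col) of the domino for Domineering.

PV length from [O./X./../..]: 6 plies

ply 1, X at O./X./../.. | (0,1)=+0→OX/X./../..*; (1,1)=+0→O./XX/../..; (2,0)=+0→O./X./X./..; (2,1)=+0→O./X./.X/..; (3,0)=+0→O./X./../X.; (3,1)=+0→O./X./../.X
ply 2, O at OX/X./../.. | (1,1)=+0→OX/XO/../..*; (2,0)=+0→OX/X./O./..; (2,1)=+0→OX/X./.O/..; (3,0)=+0→OX/X./../O.; (3,1)=+0→OX/X./../.O
ply 3, X at OX/XO/../.. | (2,0)=+0→OX/XO/X./..*; (2,1)=+0→OX/XO/.X/..; (3,0)=+0→OX/XO/../X.; (3,1)=+0→OX/XO/../.X
ply 4, O at OX/XO/X./.. | (2,1)=-1→OX/XO/XO/..; (3,0)=+0→OX/XO/X./O.*; (3,1)=-1→OX/XO/X./.O
ply 5, X at OX/XO/X./O. | (2,1)=+0→OX/XO/XX/O.*; (3,1)=+0→OX/XO/X./OX
ply 6, O at OX/XO/XX/O. | (3,1)=+0→OX/XO/XX/OO*
ply 7: OX/XO/XX/OO is terminal +0 (X); from O./X./../.. depth 6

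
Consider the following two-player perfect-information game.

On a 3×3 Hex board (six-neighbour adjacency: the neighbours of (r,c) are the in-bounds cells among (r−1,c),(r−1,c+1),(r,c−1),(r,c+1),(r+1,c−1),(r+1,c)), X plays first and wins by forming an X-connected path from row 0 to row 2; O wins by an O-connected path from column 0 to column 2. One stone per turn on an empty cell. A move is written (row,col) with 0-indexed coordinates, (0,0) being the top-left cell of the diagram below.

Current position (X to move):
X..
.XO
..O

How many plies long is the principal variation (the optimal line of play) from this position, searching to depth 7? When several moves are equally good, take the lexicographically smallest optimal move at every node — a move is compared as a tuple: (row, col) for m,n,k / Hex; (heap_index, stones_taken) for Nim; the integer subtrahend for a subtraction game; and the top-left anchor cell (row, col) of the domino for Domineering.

PV length from [X../.XO/..O]: 5 plies

[X../.XO/..O] X move#1: (0,1):+1/XX./.XO/..O*, (0,2):+1/X.X/.XO/..O, (1,0):+1/X../XXO/..O, (2,0):+1/X../.XO/X.O, (2,1):+1/X../.XO/.XO
[XX./.XO/..O] O move#2: (0,2):-1/XXO/.XO/..O*, (1,0):-1/XX./OXO/..O, (2,0):-1/XX./.XO/O.O, (2,1):-1/XX./.XO/.OO
[XXO/.XO/..O] X move#3: (1,0):+1/XXO/XXO/..O*, (2,0):+1/XXO/.XO/X.O, (2,1):+1/XXO/.XO/.XO
[XXO/XXO/..O] O move#4: (2,0):-1/XXO/XXO/O.O*, (2,1):-1/XXO/XXO/.OO
[XXO/XXO/O.O] X move#5: (2,1):+1/XXO/XXO/OXO*
[XXO/XXO/OXO] end (terminal -1, O#6); searched X../.XO/..O to 7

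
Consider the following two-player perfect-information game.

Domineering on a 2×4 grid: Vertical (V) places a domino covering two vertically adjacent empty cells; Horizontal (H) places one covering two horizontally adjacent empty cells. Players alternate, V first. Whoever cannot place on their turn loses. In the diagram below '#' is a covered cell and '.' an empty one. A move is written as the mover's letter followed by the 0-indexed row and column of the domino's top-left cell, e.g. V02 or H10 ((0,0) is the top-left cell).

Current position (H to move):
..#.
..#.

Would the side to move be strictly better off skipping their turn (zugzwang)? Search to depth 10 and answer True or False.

[..#./..#.] H move#1: H00:+1/###./..#.*, H10:+1/..#./###.
[###./..#.] V move#2: V03:-1/####/..##*
[####/..##] H move#3: H10:+1/####/####*
[####/####] end (terminal -1, V#4); searched ..#./..#. to 10
pass branch (V moves first from the same position):
  | [..#./..#.] V move#1: V00:+1/#.#./#.#.*, V01:+1/.##./.##., V03:-1/..##/..##
  | [#.#./#.#.] end (terminal -1, H#2); searched ..#./..#. to 10
H moving scores +1; H passing scores -1

zugzwang(..#./..#., H) = False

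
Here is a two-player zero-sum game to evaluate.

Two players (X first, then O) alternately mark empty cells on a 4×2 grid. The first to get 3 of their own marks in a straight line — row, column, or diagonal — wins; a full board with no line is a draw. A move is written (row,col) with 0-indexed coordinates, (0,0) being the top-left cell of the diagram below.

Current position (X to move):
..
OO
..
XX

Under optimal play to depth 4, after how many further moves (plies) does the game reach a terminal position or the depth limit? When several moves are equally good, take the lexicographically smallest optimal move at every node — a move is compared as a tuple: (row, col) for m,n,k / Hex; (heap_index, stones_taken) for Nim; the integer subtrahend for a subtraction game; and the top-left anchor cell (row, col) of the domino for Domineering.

p1 X@[../OO/../XX]: (0,0)[X./OO/../XX]+0* (0,1)[.X/OO/../XX]+0 (2,0)[../OO/X./XX]+0 (2,1)[../OO/.X/XX]+0
p2 O@[X./OO/../XX]: (0,1)[XO/OO/../XX]+0* (2,0)[X./OO/O./XX]+0 (2,1)[X./OO/.O/XX]+0
p3 X@[XO/OO/../XX]: (2,0)[XO/OO/X./XX]-1 (2,1)[XO/OO/.X/XX]+0*
p4 O@[XO/OO/.X/XX]: (2,0)[XO/OO/OX/XX]+0*
p5 X@[XO/OO/OX/XX] terminal +0; root [../OO/../XX] d4

PV length from [../OO/../XX]: 4 plies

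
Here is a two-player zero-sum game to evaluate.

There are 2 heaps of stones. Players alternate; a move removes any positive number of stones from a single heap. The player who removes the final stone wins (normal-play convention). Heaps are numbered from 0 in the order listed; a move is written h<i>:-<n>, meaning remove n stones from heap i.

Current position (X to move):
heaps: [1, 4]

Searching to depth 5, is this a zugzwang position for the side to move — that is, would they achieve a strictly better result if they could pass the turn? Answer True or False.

zugzwang((1,4), X) = False

p1 X@[(1,4)]: h0:-1[(0,4)]-1 h1:-1[(1,3)]-1 h1:-2[(1,2)]-1 h1:-3[(1,1)]+1* h1:-4[(1,0)]-1
p2 O@[(1,1)]: h0:-1[(0,1)]-1* h1:-1[(1,0)]-1
p3 X@[(0,1)]: h1:-1[(0,0)]+1*
p4 O@[(0,0)] terminal -1; root [(1,4)] d5
if X skipped the turn, O would face:
~ p1 O@[(1,4)]: h0:-1[(0,4)]-1 h1:-1[(1,3)]-1 h1:-2[(1,2)]-1 h1:-3[(1,1)]+1* h1:-4[(1,0)]-1
~ p2 X@[(1,1)]: h0:-1[(0,1)]-1* h1:-1[(1,0)]-1
~ p3 O@[(0,1)]: h1:-1[(0,0)]+1*
~ p4 X@[(0,0)] terminal -1; root [(1,4)] d5
compare (X): move=+1 vs pass=-1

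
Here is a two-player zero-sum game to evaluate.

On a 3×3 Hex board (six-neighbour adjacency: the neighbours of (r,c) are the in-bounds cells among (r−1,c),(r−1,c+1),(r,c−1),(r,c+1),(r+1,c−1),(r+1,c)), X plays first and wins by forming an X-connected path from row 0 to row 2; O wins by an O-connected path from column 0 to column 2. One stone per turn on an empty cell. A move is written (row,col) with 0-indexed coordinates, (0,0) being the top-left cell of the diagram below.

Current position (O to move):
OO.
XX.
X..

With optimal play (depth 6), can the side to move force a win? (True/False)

O winning at [OO./XX./X..]: True

[OO./XX./X..] O move#1: (0,2):+1/OOO/XX./X..*, (1,2):-1/OO./XXO/X.., (2,1):-1/OO./XX./XO., (2,2):-1/OO./XX./X.O
[OOO/XX./X..] end (terminal -1, X#2); searched OO./XX./X.. to 6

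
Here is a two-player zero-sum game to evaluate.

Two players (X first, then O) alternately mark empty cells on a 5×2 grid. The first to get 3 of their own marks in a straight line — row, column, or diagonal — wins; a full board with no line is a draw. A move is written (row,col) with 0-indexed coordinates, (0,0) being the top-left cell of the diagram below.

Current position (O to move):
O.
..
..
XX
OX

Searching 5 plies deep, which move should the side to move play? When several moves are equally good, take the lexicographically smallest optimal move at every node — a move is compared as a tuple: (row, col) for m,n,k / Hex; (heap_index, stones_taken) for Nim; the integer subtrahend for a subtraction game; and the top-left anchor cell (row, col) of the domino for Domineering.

p1 O@[O./../../XX/OX]: (0,1)[OO/../../XX/OX]-1 (1,0)[O./O./../XX/OX]-1 (1,1)[O./.O/../XX/OX]-1 (2,0)[O./../O./XX/OX]-1 (2,1)[O./../.O/XX/OX]+0*
p2 X@[O./../.O/XX/OX]: (0,1)[OX/../.O/XX/OX]+0* (1,0)[O./X./.O/XX/OX]+0 (1,1)[O./.X/.O/XX/OX]+0 (2,0)[O./../XO/XX/OX]+0
p3 O@[OX/../.O/XX/OX]: (1,0)[OX/O./.O/XX/OX]+0* (1,1)[OX/.O/.O/XX/OX]+0 (2,0)[OX/../OO/XX/OX]+0
p4 X@[OX/O./.O/XX/OX]: (1,1)[OX/OX/.O/XX/OX]-1 (2,0)[OX/O./XO/XX/OX]+0*
p5 O@[OX/O./XO/XX/OX]: (1,1)[OX/OO/XO/XX/OX]+0*
p6 X@[OX/OO/XO/XX/OX] terminal +0; root [O./../../XX/OX] d5

O's best at [O./../../XX/OX]: (2,1)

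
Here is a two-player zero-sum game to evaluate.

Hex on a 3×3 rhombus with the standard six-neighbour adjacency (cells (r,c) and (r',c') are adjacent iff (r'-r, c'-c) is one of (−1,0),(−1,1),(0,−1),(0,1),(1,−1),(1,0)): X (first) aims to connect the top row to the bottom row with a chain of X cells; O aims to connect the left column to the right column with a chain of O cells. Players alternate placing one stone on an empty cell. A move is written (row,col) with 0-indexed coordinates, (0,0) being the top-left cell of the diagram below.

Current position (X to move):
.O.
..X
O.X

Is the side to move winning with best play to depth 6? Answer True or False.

[.O./..X/O.X] X move#1: (0,0):-1/XO./..X/O.X, (0,2):+1/.OX/..X/O.X*, (1,0):-1/.O./X.X/O.X, (1,1):-1/.O./.XX/O.X, (2,1):-1/.O./..X/OXX
[.OX/..X/O.X] end (terminal -1, O#2); searched .O./..X/O.X to 6

X winning at [.O./..X/O.X]: True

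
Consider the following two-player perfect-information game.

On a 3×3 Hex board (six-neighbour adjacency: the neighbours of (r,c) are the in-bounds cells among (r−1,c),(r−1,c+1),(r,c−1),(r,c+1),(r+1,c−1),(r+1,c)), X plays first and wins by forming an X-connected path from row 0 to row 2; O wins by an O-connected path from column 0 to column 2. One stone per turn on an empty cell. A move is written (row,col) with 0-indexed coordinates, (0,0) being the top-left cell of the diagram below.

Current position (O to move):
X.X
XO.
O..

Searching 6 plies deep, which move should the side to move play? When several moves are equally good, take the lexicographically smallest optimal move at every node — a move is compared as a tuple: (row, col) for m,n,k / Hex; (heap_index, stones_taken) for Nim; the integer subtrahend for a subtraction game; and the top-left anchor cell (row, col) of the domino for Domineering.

ply 1, O at X.X/XO./O.. | (0,1)=-1→XOX/XO./O..; (1,2)=+1→X.X/XOO/O..*; (2,1)=+1→X.X/XO./OO.; (2,2)=+1→X.X/XO./O.O
ply 2: X.X/XOO/O.. is terminal -1 (X); from X.X/XO./O.. depth 6

O's best at [X.X/XO./O..]: (1,2)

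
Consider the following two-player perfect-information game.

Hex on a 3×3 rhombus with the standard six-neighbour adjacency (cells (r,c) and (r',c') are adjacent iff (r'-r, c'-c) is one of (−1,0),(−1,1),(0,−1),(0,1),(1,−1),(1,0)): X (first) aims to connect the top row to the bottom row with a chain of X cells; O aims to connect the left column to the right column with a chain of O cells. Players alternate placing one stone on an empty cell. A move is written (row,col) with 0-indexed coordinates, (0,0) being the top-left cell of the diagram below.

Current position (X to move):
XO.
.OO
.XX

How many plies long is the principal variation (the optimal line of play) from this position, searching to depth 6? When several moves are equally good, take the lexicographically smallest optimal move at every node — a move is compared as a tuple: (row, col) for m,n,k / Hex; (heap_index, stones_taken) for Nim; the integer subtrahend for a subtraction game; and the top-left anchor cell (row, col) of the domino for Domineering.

[XO./.OO/.XX] X move#1: (0,2):-1/XOX/.OO/.XX*, (1,0):-1/XO./XOO/.XX, (2,0):-1/XO./.OO/XXX
[XOX/.OO/.XX] O move#2: (1,0):+1/XOX/OOO/.XX*, (2,0):+1/XOX/.OO/OXX
[XOX/OOO/.XX] end (terminal -1, X#3); searched XO./.OO/.XX to 6

PV length from [XO./.OO/.XX]: 2 plies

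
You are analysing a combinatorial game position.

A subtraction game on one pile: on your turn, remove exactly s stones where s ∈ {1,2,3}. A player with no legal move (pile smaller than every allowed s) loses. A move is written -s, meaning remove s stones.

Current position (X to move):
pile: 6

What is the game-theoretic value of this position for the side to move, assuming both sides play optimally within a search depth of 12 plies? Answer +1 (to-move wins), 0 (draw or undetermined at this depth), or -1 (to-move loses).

ply 1, X at 6 | -1=-1→5; -2=+1→4*; -3=-1→3
ply 2, O at 4 | -1=-1→3*; -2=-1→2; -3=-1→1
ply 3, X at 3 | -1=-1→2; -2=-1→1; -3=+1→0*
ply 4: 0 is terminal -1 (O); from 6 depth 12

value(6, X) = +1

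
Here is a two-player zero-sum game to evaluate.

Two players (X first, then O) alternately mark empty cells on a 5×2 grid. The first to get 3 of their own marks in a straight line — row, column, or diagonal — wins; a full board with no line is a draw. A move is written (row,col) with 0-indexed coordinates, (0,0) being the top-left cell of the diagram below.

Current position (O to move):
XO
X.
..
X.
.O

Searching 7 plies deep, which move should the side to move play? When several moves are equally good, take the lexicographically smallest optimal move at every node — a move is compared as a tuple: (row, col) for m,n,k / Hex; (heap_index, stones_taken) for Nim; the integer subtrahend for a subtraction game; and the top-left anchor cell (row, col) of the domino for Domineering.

p1 O@[XO/X./../X./.O]: (1,1)[XO/XO/../X./.O]-1 (2,0)[XO/X./O./X./.O]+0* (2,1)[XO/X./.O/X./.O]-1 (3,1)[XO/X./../XO/.O]-1 (4,0)[XO/X./../X./OO]-1
p2 X@[XO/X./O./X./.O]: (1,1)[XO/XX/O./X./.O]+0* (2,1)[XO/X./OX/X./.O]+0 (3,1)[XO/X./O./XX/.O]+0 (4,0)[XO/X./O./X./XO]-1
p3 O@[XO/XX/O./X./.O]: (2,1)[XO/XX/OO/X./.O]+0* (3,1)[XO/XX/O./XO/.O]+0 (4,0)[XO/XX/O./X./OO]+0
p4 X@[XO/XX/OO/X./.O]: (3,1)[XO/XX/OO/XX/.O]+0* (4,0)[XO/XX/OO/X./XO]-1
p5 O@[XO/XX/OO/XX/.O]: (4,0)[XO/XX/OO/XX/OO]+0*
p6 X@[XO/XX/OO/XX/OO] terminal +0; root [XO/X./../X./.O] d7

O's best at [XO/X./../X./.O]: (2,0)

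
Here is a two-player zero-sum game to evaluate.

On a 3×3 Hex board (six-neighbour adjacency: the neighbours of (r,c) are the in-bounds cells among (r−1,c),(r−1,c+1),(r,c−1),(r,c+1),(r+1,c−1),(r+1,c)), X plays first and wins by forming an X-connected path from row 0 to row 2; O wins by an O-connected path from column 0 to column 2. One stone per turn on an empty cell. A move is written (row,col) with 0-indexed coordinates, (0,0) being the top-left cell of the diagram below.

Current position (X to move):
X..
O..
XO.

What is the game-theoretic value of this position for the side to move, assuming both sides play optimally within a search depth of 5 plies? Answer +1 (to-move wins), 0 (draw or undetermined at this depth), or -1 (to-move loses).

[X../O../XO.] X move#1: (0,1):-1/XX./O../XO., (0,2):-1/X.X/O../XO., (1,1):+1/X../OX./XO.*, (1,2):-1/X../O.X/XO., (2,2):-1/X../O../XOX
[X../OX./XO.] O move#2: (0,1):-1/XO./OX./XO.*, (0,2):-1/X.O/OX./XO., (1,2):-1/X../OXO/XO., (2,2):-1/X../OX./XOO
[XO./OX./XO.] X move#3: (0,2):+1/XOX/OX./XO.*, (1,2):-1/XO./OXX/XO., (2,2):-1/XO./OX./XOX
[XOX/OX./XO.] end (terminal -1, O#4); searched X../O../XO. to 5

value(X../O../XO., X) = +1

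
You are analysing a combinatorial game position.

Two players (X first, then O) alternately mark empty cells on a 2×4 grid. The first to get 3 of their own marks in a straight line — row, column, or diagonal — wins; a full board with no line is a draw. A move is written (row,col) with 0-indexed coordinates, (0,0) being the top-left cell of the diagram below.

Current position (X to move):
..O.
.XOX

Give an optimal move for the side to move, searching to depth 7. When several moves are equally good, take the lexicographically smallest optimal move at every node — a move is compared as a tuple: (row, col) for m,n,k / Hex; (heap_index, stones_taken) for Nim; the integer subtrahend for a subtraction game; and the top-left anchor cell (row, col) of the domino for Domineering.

X's best at [..O./.XOX]: (0,0)

p1 X@[..O./.XOX]: (0,0)[X.O./.XOX]+0* (0,1)[.XO./.XOX]+0 (0,3)[..OX/.XOX]+0 (1,0)[..O./XXOX]-1
p2 O@[X.O./.XOX]: (0,1)[XOO./.XOX]+0* (0,3)[X.OO/.XOX]+0 (1,0)[X.O./OXOX]+0
p3 X@[XOO./.XOX]: (0,3)[XOOX/.XOX]+0* (1,0)[XOO./XXOX]-1
p4 O@[XOOX/.XOX]: (1,0)[XOOX/OXOX]+0*
p5 X@[XOOX/OXOX] terminal +0; root [..O./.XOX] d7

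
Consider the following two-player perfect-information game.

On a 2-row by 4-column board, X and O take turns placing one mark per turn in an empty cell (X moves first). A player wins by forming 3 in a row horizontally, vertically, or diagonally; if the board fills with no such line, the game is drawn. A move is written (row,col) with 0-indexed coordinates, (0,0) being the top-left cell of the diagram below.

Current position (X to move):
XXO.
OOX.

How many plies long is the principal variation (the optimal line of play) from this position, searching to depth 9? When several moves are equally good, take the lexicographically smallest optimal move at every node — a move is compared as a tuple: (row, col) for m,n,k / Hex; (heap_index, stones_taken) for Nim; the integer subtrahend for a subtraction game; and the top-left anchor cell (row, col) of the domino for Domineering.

p1 X@[XXO./OOX.]: (0,3)[XXOX/OOX.]+0* (1,3)[XXO./OOXX]+0
p2 O@[XXOX/OOX.]: (1,3)[XXOX/OOXO]+0*
p3 X@[XXOX/OOXO] terminal +0; root [XXO./OOX.] d9

PV length from [XXO./OOX.]: 2 plies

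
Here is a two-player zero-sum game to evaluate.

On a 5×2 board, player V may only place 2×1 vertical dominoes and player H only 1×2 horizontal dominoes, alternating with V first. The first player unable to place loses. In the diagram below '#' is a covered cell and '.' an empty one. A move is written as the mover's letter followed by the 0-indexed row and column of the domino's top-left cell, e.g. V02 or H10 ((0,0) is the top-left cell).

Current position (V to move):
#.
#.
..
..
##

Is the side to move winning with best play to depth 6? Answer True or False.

[#./#./../../##] V move#1: V01:-1/##/##/../../##, V11:-1/#./##/.#/../##, V20:+1/#./#./#./#./##*, V21:+1/#./#./.#/.#/##
[#./#./#./#./##] end (terminal -1, H#2); searched #./#./../../## to 6

V winning at [#./#./../../##]: True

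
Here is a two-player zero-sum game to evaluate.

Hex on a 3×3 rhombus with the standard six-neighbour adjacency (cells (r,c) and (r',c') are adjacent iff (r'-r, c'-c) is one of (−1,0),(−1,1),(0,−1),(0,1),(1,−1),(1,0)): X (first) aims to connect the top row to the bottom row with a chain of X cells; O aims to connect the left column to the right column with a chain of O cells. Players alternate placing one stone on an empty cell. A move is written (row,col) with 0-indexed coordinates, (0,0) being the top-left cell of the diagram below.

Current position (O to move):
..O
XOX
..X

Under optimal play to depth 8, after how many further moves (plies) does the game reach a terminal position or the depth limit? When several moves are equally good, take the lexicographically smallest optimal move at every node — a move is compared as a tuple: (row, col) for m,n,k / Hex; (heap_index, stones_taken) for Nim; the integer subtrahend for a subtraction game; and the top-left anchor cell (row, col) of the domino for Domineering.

ply 1, O at ..O/XOX/..X | (0,0)=+1→O.O/XOX/..X*; (0,1)=+1→.OO/XOX/..X; (2,0)=+1→..O/XOX/O.X; (2,1)=-1→..O/XOX/.OX
ply 2, X at O.O/XOX/..X | (0,1)=-1→OXO/XOX/..X*; (2,0)=-1→O.O/XOX/X.X; (2,1)=-1→O.O/XOX/.XX
ply 3, O at OXO/XOX/..X | (2,0)=+1→OXO/XOX/O.X*; (2,1)=-1→OXO/XOX/.OX
ply 4: OXO/XOX/O.X is terminal -1 (X); from ..O/XOX/..X depth 8

PV length from [..O/XOX/..X]: 3 plies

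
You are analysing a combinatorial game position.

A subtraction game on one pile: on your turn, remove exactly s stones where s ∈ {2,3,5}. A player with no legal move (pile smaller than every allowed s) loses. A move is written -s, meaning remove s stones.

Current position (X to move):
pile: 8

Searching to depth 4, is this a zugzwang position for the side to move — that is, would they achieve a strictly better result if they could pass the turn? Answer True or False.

p1 X@[8]: -2[6]-1* -3[5]-1 -5[3]-1
p2 O@[6]: -2[4]-1 -3[3]-1 -5[1]+1*
p3 X@[1] terminal -1; root [8] d4
if X skipped the turn, O would face:
~ p1 O@[8]: -2[6]-1* -3[5]-1 -5[3]-1
~ p2 X@[6]: -2[4]-1 -3[3]-1 -5[1]+1*
~ p3 O@[1] terminal -1; root [8] d4
compare (X): move=-1 vs pass=+1

zugzwang(8, X) = True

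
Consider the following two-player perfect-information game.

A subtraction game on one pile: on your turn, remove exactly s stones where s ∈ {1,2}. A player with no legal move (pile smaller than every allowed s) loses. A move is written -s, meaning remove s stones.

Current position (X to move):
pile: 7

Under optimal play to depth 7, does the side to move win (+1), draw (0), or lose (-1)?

p1 X@[7]: -1[6]+1* -2[5]-1
p2 O@[6]: -1[5]-1* -2[4]-1
p3 X@[5]: -1[4]-1 -2[3]+1*
p4 O@[3]: -1[2]-1* -2[1]-1
p5 X@[2]: -1[1]-1 -2[0]+1*
p6 O@[0] terminal -1; root [7] d7

value(7, X) = +1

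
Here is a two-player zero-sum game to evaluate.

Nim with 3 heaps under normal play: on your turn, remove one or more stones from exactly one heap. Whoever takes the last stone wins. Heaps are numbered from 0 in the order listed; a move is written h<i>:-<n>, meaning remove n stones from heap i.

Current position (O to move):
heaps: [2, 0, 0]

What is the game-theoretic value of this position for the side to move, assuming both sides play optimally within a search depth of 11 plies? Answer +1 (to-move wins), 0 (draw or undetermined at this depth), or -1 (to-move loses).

value((2,0,0), O) = +1

p1 O@[(2,0,0)]: h0:-1[(1,0,0)]-1 h0:-2[(0,0,0)]+1*
p2 X@[(0,0,0)] terminal -1; root [(2,0,0)] d11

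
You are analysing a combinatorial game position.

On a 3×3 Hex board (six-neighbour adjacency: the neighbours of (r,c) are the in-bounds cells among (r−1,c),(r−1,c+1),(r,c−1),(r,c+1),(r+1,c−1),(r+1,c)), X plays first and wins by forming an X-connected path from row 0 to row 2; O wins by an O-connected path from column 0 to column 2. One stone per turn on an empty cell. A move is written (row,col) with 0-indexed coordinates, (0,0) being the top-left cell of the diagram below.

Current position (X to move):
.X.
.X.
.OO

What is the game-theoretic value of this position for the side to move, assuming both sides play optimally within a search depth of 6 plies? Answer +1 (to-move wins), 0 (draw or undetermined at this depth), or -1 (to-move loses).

value(.X./.X./.OO, X) = +1

ply 1, X at .X./.X./.OO | (0,0)=-1→XX./.X./.OO; (0,2)=-1→.XX/.X./.OO; (1,0)=-1→.X./XX./.OO; (1,2)=-1→.X./.XX/.OO; (2,0)=+1→.X./.X./XOO*
ply 2: .X./.X./XOO is terminal -1 (O); from .X./.X./.OO depth 6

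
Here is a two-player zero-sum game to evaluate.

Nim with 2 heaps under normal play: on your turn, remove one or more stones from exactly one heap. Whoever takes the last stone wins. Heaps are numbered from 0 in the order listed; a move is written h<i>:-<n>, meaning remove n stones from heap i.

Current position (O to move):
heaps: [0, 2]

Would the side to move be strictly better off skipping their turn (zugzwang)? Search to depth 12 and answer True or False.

zugzwang((0,2), O) = False

p1 O@[(0,2)]: h1:-1[(0,1)]-1 h1:-2[(0,0)]+1*
p2 X@[(0,0)] terminal -1; root [(0,2)] d12
pass branch (X moves first from the same position):
  | p1 X@[(0,2)]: h1:-1[(0,1)]-1 h1:-2[(0,0)]+1*
  | p2 O@[(0,0)] terminal -1; root [(0,2)] d12
O moving scores +1; O passing scores -1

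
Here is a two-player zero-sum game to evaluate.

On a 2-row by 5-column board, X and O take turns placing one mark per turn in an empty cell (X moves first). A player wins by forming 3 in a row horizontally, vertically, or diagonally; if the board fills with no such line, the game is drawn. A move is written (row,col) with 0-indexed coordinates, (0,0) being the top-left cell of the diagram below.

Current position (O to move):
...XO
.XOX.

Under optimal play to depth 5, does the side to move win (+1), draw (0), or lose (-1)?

value(...XO/.XOX., O) = 0

p1 O@[...XO/.XOX.]: (0,0)[O..XO/.XOX.]+0* (0,1)[.O.XO/.XOX.]+0 (0,2)[..OXO/.XOX.]+0 (1,0)[...XO/OXOX.]+0 (1,4)[...XO/.XOXO]+0
p2 X@[O..XO/.XOX.]: (0,1)[OX.XO/.XOX.]+0* (0,2)[O.XXO/.XOX.]+0 (1,0)[O..XO/XXOX.]+0 (1,4)[O..XO/.XOXX]+0
p3 O@[OX.XO/.XOX.]: (0,2)[OXOXO/.XOX.]+0* (1,0)[OX.XO/OXOX.]-1 (1,4)[OX.XO/.XOXO]-1
p4 X@[OXOXO/.XOX.]: (1,0)[OXOXO/XXOX.]+0* (1,4)[OXOXO/.XOXX]+0
p5 O@[OXOXO/XXOX.]: (1,4)[OXOXO/XXOXO]+0*
p6 X@[OXOXO/XXOXO] terminal +0; root [...XO/.XOX.] d5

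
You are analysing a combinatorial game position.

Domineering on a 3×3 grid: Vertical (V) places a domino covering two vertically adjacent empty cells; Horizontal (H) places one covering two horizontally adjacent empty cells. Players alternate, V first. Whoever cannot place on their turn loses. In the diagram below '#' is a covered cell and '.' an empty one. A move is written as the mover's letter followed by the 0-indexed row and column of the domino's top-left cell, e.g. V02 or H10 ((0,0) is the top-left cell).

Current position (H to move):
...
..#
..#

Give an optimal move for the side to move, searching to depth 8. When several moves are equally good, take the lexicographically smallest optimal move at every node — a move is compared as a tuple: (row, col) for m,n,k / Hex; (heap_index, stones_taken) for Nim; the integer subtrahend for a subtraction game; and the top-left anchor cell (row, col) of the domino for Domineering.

H's best at [.../..#/..#]: H10

p1 H@[.../..#/..#]: H00[##./..#/..#]-1 H01[.##/..#/..#]-1 H10[.../###/..#]+1* H20[.../..#/###]-1
p2 V@[.../###/..#] terminal -1; root [.../..#/..#] d8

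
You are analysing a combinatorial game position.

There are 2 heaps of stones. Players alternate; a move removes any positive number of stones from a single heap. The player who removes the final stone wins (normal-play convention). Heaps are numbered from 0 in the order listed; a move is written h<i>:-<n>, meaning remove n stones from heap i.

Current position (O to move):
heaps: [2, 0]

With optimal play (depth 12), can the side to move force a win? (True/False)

O winning at [(2,0)]: True

[(2,0)] O move#1: h0:-1:-1/(1,0), h0:-2:+1/(0,0)*
[(0,0)] end (terminal -1, X#2); searched (2,0) to 12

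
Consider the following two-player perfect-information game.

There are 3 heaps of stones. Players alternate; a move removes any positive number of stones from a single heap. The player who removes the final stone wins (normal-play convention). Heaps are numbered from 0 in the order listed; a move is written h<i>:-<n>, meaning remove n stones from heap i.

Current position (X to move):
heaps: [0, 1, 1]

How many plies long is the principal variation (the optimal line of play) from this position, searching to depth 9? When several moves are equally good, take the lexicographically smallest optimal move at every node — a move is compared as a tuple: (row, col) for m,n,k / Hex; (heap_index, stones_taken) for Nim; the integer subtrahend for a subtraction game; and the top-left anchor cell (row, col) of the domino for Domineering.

PV length from [(0,1,1)]: 2 plies

[(0,1,1)] X move#1: h1:-1:-1/(0,0,1)*, h2:-1:-1/(0,1,0)
[(0,0,1)] O move#2: h2:-1:+1/(0,0,0)*
[(0,0,0)] end (terminal -1, X#3); searched (0,1,1) to 9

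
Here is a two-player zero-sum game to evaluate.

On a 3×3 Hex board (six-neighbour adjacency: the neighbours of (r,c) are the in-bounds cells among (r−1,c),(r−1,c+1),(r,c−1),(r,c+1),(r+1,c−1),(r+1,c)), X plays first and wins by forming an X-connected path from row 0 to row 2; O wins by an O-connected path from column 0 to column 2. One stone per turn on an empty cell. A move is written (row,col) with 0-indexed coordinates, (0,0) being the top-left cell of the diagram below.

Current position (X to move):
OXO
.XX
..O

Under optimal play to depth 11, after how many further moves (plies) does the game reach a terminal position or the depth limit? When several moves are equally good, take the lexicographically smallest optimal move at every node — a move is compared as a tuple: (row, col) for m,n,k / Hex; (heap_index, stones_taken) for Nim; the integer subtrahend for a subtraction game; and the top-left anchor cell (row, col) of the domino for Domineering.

p1 X@[OXO/.XX/..O]: (1,0)[OXO/XXX/..O]+1* (2,0)[OXO/.XX/X.O]+1 (2,1)[OXO/.XX/.XO]+1
p2 O@[OXO/XXX/..O]: (2,0)[OXO/XXX/O.O]-1* (2,1)[OXO/XXX/.OO]-1
p3 X@[OXO/XXX/O.O]: (2,1)[OXO/XXX/OXO]+1*
p4 O@[OXO/XXX/OXO] terminal -1; root [OXO/.XX/..O] d11

PV length from [OXO/.XX/..O]: 3 plies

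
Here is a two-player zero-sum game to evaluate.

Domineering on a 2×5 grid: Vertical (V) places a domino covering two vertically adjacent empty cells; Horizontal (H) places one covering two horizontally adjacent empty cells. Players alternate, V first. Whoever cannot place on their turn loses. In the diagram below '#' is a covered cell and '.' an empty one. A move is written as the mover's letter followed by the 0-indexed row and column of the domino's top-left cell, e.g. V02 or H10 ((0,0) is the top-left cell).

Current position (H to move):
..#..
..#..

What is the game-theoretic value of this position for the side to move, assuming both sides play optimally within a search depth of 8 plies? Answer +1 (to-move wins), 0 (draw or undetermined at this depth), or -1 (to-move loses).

value(..#../..#.., H) = -1

p1 H@[..#../..#..]: H00[###../..#..]-1* H03[..###/..#..]-1 H10[..#../###..]-1 H13[..#../..###]-1
p2 V@[###../..#..]: V03[####./..##.]+1* V04[###.#/..#.#]+1
p3 H@[####./..##.]: H10[####./####.]-1*
p4 V@[####./####.]: V04[#####/#####]+1*
p5 H@[#####/#####] terminal -1; root [..#../..#..] d8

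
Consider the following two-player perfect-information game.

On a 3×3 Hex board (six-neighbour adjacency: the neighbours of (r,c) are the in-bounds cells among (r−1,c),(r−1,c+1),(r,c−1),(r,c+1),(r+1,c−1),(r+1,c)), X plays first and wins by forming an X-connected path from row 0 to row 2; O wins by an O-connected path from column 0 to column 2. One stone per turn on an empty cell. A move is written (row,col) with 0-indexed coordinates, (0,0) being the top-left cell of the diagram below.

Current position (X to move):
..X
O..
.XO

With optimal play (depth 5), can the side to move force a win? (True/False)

X winning at [..X/O../.XO]: True

ply 1, X at ..X/O../.XO | (0,0)=+1→X.X/O../.XO*; (0,1)=+1→.XX/O../.XO; (1,1)=+1→..X/OX./.XO; (1,2)=+1→..X/O.X/.XO; (2,0)=+1→..X/O../XXO
ply 2, O at X.X/O../.XO | (0,1)=-1→XOX/O../.XO*; (1,1)=-1→X.X/OO./.XO; (1,2)=-1→X.X/O.O/.XO; (2,0)=-1→X.X/O../OXO
ply 3, X at XOX/O../.XO | (1,1)=+1→XOX/OX./.XO*; (1,2)=+1→XOX/O.X/.XO; (2,0)=+1→XOX/O../XXO
ply 4: XOX/OX./.XO is terminal -1 (O); from ..X/O../.XO depth 5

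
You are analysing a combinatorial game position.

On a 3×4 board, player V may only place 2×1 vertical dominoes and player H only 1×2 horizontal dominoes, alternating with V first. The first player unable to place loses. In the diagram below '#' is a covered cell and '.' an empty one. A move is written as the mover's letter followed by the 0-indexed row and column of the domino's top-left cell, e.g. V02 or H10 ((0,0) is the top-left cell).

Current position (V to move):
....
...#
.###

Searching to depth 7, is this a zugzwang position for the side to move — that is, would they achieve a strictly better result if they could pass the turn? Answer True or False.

[..../...#/.###] V move#1: V00:-1/#.../#..#/.###, V01:+1/.#../.#.#/.###*, V02:-1/..#./..##/.###, V10:-1/..../#..#/####
[.#../.#.#/.###] H move#2: H02:-1/.###/.#.#/.###*
[.###/.#.#/.###] V move#3: V00:+1/####/##.#/.###*, V10:+1/.###/##.#/####
[####/##.#/.###] end (terminal -1, H#4); searched ..../...#/.### to 7
suppose V passes — search the same position with H to move:
pass> [..../...#/.###] H move#1: H00:+1/##../...#/.###*, H01:+1/.##./...#/.###, H02:-1/..##/...#/.###, H10:+1/..../##.#/.###, H11:+1/..../.###/.###
pass> [##../...#/.###] V move#2: V02:-1/###./..##/.###*, V10:-1/##../#..#/####
pass> [###./..##/.###] H move#3: H10:+1/###./####/.###*
pass> [###./####/.###] end (terminal -1, V#4); searched ..../...#/.### to 7
for V: play +1, pass -1

zugzwang(..../...#/.###, V) = False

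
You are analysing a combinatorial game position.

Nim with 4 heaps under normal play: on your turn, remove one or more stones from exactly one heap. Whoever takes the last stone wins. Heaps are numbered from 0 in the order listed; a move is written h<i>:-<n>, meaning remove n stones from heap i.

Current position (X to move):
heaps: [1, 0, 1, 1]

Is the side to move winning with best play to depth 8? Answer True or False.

X winning at [(1,0,1,1)]: True

ply 1, X at (1,0,1,1) | h0:-1=+1→(0,0,1,1)*; h2:-1=+1→(1,0,0,1); h3:-1=+1→(1,0,1,0)
ply 2, O at (0,0,1,1) | h2:-1=-1→(0,0,0,1)*; h3:-1=-1→(0,0,1,0)
ply 3, X at (0,0,0,1) | h3:-1=+1→(0,0,0,0)*
ply 4: (0,0,0,0) is terminal -1 (O); from (1,0,1,1) depth 8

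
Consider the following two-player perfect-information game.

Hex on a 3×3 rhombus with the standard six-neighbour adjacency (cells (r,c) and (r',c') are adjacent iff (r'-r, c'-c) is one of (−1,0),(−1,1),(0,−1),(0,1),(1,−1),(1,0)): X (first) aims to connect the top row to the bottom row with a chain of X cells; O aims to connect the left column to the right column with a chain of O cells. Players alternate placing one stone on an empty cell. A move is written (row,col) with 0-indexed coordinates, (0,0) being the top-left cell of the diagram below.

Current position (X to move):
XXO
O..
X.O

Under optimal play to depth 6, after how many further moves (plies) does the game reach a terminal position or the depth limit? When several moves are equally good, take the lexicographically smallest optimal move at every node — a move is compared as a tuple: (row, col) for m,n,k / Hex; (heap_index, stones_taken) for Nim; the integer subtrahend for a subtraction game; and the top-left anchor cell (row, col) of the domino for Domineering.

p1 X@[XXO/O../X.O]: (1,1)[XXO/OX./X.O]+1* (1,2)[XXO/O.X/X.O]-1 (2,1)[XXO/O../XXO]-1
p2 O@[XXO/OX./X.O] terminal -1; root [XXO/O../X.O] d6

PV length from [XXO/O../X.O]: 1 ply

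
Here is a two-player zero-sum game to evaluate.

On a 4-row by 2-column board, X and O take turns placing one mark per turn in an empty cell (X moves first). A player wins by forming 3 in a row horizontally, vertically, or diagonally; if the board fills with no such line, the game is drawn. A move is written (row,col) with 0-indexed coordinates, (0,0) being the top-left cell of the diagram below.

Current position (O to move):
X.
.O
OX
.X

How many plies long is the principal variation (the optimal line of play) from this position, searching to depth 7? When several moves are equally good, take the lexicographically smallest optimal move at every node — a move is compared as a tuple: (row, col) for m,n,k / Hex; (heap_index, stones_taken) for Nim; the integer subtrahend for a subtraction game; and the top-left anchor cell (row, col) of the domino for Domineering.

p1 O@[X./.O/OX/.X]: (0,1)[XO/.O/OX/.X]+0* (1,0)[X./OO/OX/.X]+0 (3,0)[X./.O/OX/OX]+0
p2 X@[XO/.O/OX/.X]: (1,0)[XO/XO/OX/.X]+0* (3,0)[XO/.O/OX/XX]+0
p3 O@[XO/XO/OX/.X]: (3,0)[XO/XO/OX/OX]+0*
p4 X@[XO/XO/OX/OX] terminal +0; root [X./.O/OX/.X] d7

PV length from [X./.O/OX/.X]: 3 plies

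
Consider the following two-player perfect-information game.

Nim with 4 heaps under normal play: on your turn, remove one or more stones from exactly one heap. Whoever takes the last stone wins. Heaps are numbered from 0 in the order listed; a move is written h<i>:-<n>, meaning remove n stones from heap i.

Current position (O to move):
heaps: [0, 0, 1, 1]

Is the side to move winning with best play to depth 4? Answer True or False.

[(0,0,1,1)] O move#1: h2:-1:-1/(0,0,0,1)*, h3:-1:-1/(0,0,1,0)
[(0,0,0,1)] X move#2: h3:-1:+1/(0,0,0,0)*
[(0,0,0,0)] end (terminal -1, O#3); searched (0,0,1,1) to 4

O winning at [(0,0,1,1)]: False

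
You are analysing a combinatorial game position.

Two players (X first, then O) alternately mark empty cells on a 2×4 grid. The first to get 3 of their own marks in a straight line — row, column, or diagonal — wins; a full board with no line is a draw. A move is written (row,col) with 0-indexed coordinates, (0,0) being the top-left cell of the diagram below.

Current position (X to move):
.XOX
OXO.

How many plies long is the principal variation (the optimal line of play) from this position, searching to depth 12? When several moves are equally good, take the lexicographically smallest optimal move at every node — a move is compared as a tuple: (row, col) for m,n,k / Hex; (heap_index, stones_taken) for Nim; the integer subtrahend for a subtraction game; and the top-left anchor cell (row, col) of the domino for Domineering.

[.XOX/OXO.] X move#1: (0,0):+0/XXOX/OXO.*, (1,3):+0/.XOX/OXOX
[XXOX/OXO.] O move#2: (1,3):+0/XXOX/OXOO*
[XXOX/OXOO] end (terminal +0, X#3); searched .XOX/OXO. to 12

PV length from [.XOX/OXO.]: 2 plies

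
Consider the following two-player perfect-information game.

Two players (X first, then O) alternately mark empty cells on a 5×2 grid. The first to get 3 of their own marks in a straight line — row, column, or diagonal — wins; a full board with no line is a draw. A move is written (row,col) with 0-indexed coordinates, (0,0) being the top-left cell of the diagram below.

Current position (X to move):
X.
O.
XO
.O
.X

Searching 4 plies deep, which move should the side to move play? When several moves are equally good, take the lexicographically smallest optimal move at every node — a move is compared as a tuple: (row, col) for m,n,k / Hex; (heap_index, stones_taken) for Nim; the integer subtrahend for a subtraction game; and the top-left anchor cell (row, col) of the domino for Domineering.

[X./O./XO/.O/.X] X move#1: (0,1):-1/XX/O./XO/.O/.X, (1,1):+0/X./OX/XO/.O/.X*, (3,0):-1/X./O./XO/XO/.X, (4,0):-1/X./O./XO/.O/XX
[X./OX/XO/.O/.X] O move#2: (0,1):+0/XO/OX/XO/.O/.X*, (3,0):+0/X./OX/XO/OO/.X, (4,0):+0/X./OX/XO/.O/OX
[XO/OX/XO/.O/.X] X move#3: (3,0):+0/XO/OX/XO/XO/.X*, (4,0):+0/XO/OX/XO/.O/XX
[XO/OX/XO/XO/.X] O move#4: (4,0):+0/XO/OX/XO/XO/OX*
[XO/OX/XO/XO/OX] end (terminal +0, X#5); searched X./O./XO/.O/.X to 4

X's best at [X./O./XO/.O/.X]: (1,1)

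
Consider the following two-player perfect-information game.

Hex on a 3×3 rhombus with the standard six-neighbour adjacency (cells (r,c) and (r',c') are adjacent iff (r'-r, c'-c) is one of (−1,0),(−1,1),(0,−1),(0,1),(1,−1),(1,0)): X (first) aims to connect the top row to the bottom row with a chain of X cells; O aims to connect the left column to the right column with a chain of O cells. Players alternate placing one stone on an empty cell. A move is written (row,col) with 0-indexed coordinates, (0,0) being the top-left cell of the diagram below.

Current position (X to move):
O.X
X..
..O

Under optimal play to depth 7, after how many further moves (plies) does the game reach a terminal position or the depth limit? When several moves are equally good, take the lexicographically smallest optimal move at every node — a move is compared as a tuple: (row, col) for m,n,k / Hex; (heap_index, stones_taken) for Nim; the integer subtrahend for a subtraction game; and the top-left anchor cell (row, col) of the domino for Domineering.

PV length from [O.X/X../..O]: 5 plies

p1 X@[O.X/X../..O]: (0,1)[OXX/X../..O]+1* (1,1)[O.X/XX./..O]+1 (1,2)[O.X/X.X/..O]+1 (2,0)[O.X/X../X.O]+1 (2,1)[O.X/X../.XO]+1
p2 O@[OXX/X../..O]: (1,1)[OXX/XO./..O]-1* (1,2)[OXX/X.O/..O]-1 (2,0)[OXX/X../O.O]-1 (2,1)[OXX/X../.OO]-1
p3 X@[OXX/XO./..O]: (1,2)[OXX/XOX/..O]+1* (2,0)[OXX/XO./X.O]+1 (2,1)[OXX/XO./.XO]+1
p4 O@[OXX/XOX/..O]: (2,0)[OXX/XOX/O.O]-1* (2,1)[OXX/XOX/.OO]-1
p5 X@[OXX/XOX/O.O]: (2,1)[OXX/XOX/OXO]+1*
p6 O@[OXX/XOX/OXO] terminal -1; root [O.X/X../..O] d7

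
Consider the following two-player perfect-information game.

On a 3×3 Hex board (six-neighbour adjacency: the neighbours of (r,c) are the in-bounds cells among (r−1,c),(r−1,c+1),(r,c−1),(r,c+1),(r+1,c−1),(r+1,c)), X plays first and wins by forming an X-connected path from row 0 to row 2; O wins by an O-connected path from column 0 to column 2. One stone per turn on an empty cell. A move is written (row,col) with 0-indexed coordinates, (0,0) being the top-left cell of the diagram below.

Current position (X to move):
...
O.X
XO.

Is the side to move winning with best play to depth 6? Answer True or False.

X winning at [.../O.X/XO.]: True

p1 X@[.../O.X/XO.]: (0,0)[X../O.X/XO.]-1 (0,1)[.X./O.X/XO.]-1 (0,2)[..X/O.X/XO.]+1* (1,1)[.../OXX/XO.]+1 (2,2)[.../O.X/XOX]-1
p2 O@[..X/O.X/XO.]: (0,0)[O.X/O.X/XO.]-1* (0,1)[.OX/O.X/XO.]-1 (1,1)[..X/OOX/XO.]-1 (2,2)[..X/O.X/XOO]-1
p3 X@[O.X/O.X/XO.]: (0,1)[OXX/O.X/XO.]+1* (1,1)[O.X/OXX/XO.]+1 (2,2)[O.X/O.X/XOX]+1
p4 O@[OXX/O.X/XO.]: (1,1)[OXX/OOX/XO.]-1* (2,2)[OXX/O.X/XOO]-1
p5 X@[OXX/OOX/XO.]: (2,2)[OXX/OOX/XOX]+1*
p6 O@[OXX/OOX/XOX] terminal -1; root [.../O.X/XO.] d6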